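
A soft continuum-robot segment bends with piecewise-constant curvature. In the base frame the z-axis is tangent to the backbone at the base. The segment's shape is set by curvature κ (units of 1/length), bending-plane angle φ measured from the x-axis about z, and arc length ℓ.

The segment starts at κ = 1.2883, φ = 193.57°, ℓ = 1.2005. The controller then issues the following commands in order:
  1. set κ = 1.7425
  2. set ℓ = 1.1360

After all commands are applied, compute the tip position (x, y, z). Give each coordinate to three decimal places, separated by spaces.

initial: κ=1.2883, φ=193.57°, ℓ=1.2005
cmd 1: set κ=1.7425 → (κ,φ,ℓ)=(1.7425,193.57°,1.2005) → tip=(-0.8356,-0.2017,0.4977)
cmd 2: set ℓ=1.1360 → (κ,φ,ℓ)=(1.7425,193.57°,1.1360) → tip=(-0.7796,-0.1882,0.5266)

-0.780 -0.188 0.527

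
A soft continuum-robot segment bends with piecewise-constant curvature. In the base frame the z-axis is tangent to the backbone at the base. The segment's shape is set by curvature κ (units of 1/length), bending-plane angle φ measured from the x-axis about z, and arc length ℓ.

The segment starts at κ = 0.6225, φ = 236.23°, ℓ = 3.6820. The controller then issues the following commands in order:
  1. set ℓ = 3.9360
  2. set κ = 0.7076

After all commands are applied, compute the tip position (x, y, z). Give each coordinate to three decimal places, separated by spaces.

-1.522 -2.276 0.493

initial: κ=0.6225, φ=236.23°, ℓ=3.6820
cmd 1: set ℓ=3.9360 → (κ,φ,ℓ)=(0.6225,236.23°,3.9360) → tip=(-1.5808,-2.3641,1.0243)
cmd 2: set κ=0.7076 → (κ,φ,ℓ)=(0.7076,236.23°,3.9360) → tip=(-1.5217,-2.2757,0.4932)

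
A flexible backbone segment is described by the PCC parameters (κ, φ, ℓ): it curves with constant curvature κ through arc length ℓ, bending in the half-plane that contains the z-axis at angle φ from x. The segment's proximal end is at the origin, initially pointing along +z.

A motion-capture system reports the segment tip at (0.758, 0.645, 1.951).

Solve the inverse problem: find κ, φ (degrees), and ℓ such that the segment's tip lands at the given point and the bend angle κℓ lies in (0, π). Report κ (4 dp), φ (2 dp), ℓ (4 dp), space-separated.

ρ = √(x²+y²) = √(0.758² + 0.645²) = 0.99528
φ = atan2(y, x) mod 360° = atan2(0.645, 0.758) = 40.3952°
|p|² = ρ² + z² = 0.99528² + 1.951² = 4.79699
κ = 2ρ / |p|² = 2×0.99528 / 4.79699 = 0.41496
θ = 2·atan2(ρ, z) = 2·atan2(0.99528, 1.951) = 0.94345 rad
ℓ = θ/κ = 0.94345/0.41496 = 2.27359

0.4150 40.40 2.2736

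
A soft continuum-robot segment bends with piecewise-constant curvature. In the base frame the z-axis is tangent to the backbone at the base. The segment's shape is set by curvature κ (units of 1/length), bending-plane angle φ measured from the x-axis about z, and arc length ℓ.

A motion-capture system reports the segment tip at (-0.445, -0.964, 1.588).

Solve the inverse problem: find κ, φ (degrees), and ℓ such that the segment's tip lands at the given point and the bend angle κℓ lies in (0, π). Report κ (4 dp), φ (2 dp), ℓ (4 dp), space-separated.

0.5819 245.22 2.0255

ρ = √(x²+y²) = √(-0.445² + -0.964²) = 1.06175
φ = atan2(y, x) mod 360° = atan2(-0.964, -0.445) = 245.2211°
|p|² = ρ² + z² = 1.06175² + 1.588² = 3.64907
κ = 2ρ / |p|² = 2×1.06175 / 3.64907 = 0.58193
θ = 2·atan2(ρ, z) = 2·atan2(1.06175, 1.588) = 1.17869 rad
ℓ = θ/κ = 1.17869/0.58193 = 2.02549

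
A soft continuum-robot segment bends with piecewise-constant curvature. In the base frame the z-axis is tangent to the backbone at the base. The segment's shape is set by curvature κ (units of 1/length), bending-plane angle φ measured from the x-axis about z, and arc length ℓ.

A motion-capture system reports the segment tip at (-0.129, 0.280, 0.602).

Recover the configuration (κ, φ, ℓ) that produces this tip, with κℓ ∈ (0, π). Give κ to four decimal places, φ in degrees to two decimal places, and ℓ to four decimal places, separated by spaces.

ρ = √(x²+y²) = √(-0.129² + 0.280²) = 0.30829
φ = atan2(y, x) mod 360° = atan2(0.280, -0.129) = 114.7362°
|p|² = ρ² + z² = 0.30829² + 0.602² = 0.45744
κ = 2ρ / |p|² = 2×0.30829 / 0.45744 = 1.34787
θ = 2·atan2(ρ, z) = 2·atan2(0.30829, 0.602) = 0.94657 rad
ℓ = θ/κ = 0.94657/1.34787 = 0.70227

1.3479 114.74 0.7023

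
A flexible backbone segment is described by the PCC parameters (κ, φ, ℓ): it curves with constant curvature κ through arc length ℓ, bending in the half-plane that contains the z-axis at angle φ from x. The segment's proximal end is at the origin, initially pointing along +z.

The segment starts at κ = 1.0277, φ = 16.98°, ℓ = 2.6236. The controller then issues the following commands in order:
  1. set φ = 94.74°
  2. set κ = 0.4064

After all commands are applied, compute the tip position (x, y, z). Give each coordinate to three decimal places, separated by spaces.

-0.105 1.267 2.154

initial: κ=1.0277, φ=16.98°, ℓ=2.6236
cmd 1: set φ=94.74° → (κ,φ,ℓ)=(1.0277,94.74°,2.6236) → tip=(-0.1530,1.8449,0.4191)
cmd 2: set κ=0.4064 → (κ,φ,ℓ)=(0.4064,94.74°,2.6236) → tip=(-0.1050,1.2667,2.1540)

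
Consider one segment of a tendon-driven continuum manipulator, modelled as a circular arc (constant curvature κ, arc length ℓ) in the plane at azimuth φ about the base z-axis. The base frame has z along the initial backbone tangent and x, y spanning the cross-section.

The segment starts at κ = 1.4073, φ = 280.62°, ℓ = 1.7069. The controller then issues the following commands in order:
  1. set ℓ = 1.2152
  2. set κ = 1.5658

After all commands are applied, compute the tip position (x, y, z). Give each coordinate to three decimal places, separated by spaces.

initial: κ=1.4073, φ=280.62°, ℓ=1.7069
cmd 1: set ℓ=1.2152 → (κ,φ,ℓ)=(1.4073,280.62°,1.2152) → tip=(0.1491,-0.7954,0.7037)
cmd 2: set κ=1.5658 → (κ,φ,ℓ)=(1.5658,280.62°,1.2152) → tip=(0.1561,-0.8323,0.6038)

0.156 -0.832 0.604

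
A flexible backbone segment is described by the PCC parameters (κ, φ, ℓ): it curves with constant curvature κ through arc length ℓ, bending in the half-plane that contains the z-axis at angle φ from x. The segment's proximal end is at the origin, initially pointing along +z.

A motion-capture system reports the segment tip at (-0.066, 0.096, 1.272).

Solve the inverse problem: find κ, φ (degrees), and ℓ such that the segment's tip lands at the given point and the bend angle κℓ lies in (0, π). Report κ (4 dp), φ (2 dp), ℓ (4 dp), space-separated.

0.1428 124.51 1.2791

ρ = √(x²+y²) = √(-0.066² + 0.096²) = 0.11650
φ = atan2(y, x) mod 360° = atan2(0.096, -0.066) = 124.5085°
|p|² = ρ² + z² = 0.11650² + 1.272² = 1.63156
κ = 2ρ / |p|² = 2×0.11650 / 1.63156 = 0.14281
θ = 2·atan2(ρ, z) = 2·atan2(0.11650, 1.272) = 0.18266 rad
ℓ = θ/κ = 0.18266/0.14281 = 1.27910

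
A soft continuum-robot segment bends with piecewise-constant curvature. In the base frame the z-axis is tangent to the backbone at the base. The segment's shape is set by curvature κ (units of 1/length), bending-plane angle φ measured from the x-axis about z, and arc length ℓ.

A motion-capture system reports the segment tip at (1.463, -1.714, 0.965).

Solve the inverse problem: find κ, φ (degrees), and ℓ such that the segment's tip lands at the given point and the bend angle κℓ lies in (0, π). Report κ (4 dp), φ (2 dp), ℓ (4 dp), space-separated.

ρ = √(x²+y²) = √(1.463² + -1.714²) = 2.25348
φ = atan2(y, x) mod 360° = atan2(-1.714, 1.463) = 310.4827°
|p|² = ρ² + z² = 2.25348² + 0.965² = 6.00939
κ = 2ρ / |p|² = 2×2.25348 / 6.00939 = 0.74999
θ = 2·atan2(ρ, z) = 2·atan2(2.25348, 0.965) = 2.33239 rad
ℓ = θ/κ = 2.33239/0.74999 = 3.10991

0.7500 310.48 3.1099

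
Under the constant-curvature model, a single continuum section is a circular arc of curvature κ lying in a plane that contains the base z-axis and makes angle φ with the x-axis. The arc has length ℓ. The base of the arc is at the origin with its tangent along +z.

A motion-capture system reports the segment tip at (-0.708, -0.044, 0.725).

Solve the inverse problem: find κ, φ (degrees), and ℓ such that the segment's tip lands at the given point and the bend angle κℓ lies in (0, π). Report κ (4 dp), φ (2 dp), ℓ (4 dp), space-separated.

1.3790 183.56 1.1233

ρ = √(x²+y²) = √(-0.708² + -0.044²) = 0.70937
φ = atan2(y, x) mod 360° = atan2(-0.044, -0.708) = 183.5562°
|p|² = ρ² + z² = 0.70937² + 0.725² = 1.02882
κ = 2ρ / |p|² = 2×0.70937 / 1.02882 = 1.37898
θ = 2·atan2(ρ, z) = 2·atan2(0.70937, 0.725) = 1.54900 rad
ℓ = θ/κ = 1.54900/1.37898 = 1.12329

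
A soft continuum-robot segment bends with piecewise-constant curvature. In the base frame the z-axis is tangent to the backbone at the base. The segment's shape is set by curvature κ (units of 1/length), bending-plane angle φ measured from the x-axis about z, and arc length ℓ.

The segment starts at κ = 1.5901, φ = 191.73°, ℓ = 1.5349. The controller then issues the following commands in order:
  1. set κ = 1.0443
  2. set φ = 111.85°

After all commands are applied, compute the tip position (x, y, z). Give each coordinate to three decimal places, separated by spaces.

-0.368 0.917 0.957

initial: κ=1.5901, φ=191.73°, ℓ=1.5349
cmd 1: set κ=1.0443 → (κ,φ,ℓ)=(1.0443,191.73°,1.5349) → tip=(-0.9677,-0.2009,0.9571)
cmd 2: set φ=111.85° → (κ,φ,ℓ)=(1.0443,111.85°,1.5349) → tip=(-0.3678,0.9173,0.9571)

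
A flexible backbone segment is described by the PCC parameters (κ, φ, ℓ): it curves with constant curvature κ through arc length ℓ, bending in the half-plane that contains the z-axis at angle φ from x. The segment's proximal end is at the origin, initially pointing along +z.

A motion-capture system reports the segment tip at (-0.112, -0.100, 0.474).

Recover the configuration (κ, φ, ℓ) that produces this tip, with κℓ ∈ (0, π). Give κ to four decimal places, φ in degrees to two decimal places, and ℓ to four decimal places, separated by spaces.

1.2147 221.76 0.5051

ρ = √(x²+y²) = √(-0.112² + -0.100²) = 0.15015
φ = atan2(y, x) mod 360° = atan2(-0.100, -0.112) = 221.7603°
|p|² = ρ² + z² = 0.15015² + 0.474² = 0.24722
κ = 2ρ / |p|² = 2×0.15015 / 0.24722 = 1.21468
θ = 2·atan2(ρ, z) = 2·atan2(0.15015, 0.474) = 0.61353 rad
ℓ = θ/κ = 0.61353/1.21468 = 0.50510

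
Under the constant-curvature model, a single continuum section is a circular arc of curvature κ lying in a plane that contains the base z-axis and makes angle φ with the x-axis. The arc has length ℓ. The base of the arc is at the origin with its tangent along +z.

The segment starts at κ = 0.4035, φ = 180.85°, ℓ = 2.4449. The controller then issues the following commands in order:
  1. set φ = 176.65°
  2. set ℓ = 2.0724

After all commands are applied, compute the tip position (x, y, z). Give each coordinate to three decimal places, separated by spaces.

-0.816 0.048 1.839

initial: κ=0.4035, φ=180.85°, ℓ=2.4449
cmd 1: set φ=176.65° → (κ,φ,ℓ)=(0.4035,176.65°,2.4449) → tip=(-1.1094,0.0649,2.0672)
cmd 2: set ℓ=2.0724 → (κ,φ,ℓ)=(0.4035,176.65°,2.0724) → tip=(-0.8158,0.0478,1.8392)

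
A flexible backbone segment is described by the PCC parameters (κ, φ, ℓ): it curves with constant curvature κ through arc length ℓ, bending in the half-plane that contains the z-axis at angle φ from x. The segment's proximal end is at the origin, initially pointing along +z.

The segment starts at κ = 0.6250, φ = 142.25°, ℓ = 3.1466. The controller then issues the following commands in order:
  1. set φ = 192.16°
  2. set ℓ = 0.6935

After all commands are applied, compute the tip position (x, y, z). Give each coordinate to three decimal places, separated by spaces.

-0.145 -0.031 0.672

initial: κ=0.6250, φ=142.25°, ℓ=3.1466
cmd 1: set φ=192.16° → (κ,φ,ℓ)=(0.6250,192.16°,3.1466) → tip=(-2.1672,-0.4670,1.4763)
cmd 2: set ℓ=0.6935 → (κ,φ,ℓ)=(0.6250,192.16°,0.6935) → tip=(-0.1446,-0.0312,0.6720)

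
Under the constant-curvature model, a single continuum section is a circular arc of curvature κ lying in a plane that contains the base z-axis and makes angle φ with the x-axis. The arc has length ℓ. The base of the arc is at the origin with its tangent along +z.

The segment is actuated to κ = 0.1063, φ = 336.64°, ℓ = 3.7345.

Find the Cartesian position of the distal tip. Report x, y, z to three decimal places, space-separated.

θ = κ·ℓ = 0.1063 × 3.7345 = 0.39698 rad
ρ = (1 − cos θ)/κ = (1 − 0.92223)/0.1063 = 0.73157
z = sin θ / κ = 0.38663/0.1063 = 3.63718
x = ρ cos φ = 0.73157 × cos(336.64°) = 0.67161
y = ρ sin φ = 0.73157 × sin(336.64°) = -0.29007

0.672 -0.290 3.637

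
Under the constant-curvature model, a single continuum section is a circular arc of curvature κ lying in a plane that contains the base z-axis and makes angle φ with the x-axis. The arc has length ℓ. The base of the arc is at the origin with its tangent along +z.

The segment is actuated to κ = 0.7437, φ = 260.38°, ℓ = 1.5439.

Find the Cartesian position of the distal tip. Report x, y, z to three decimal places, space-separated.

-0.133 -0.782 1.226

θ = κ·ℓ = 0.7437 × 1.5439 = 1.14820 rad
ρ = (1 − cos θ)/κ = (1 − 0.41013)/0.7437 = 0.79315
z = sin θ / κ = 0.91203/0.7437 = 1.22634
x = ρ cos φ = 0.79315 × cos(260.38°) = -0.13255
y = ρ sin φ = 0.79315 × sin(260.38°) = -0.78200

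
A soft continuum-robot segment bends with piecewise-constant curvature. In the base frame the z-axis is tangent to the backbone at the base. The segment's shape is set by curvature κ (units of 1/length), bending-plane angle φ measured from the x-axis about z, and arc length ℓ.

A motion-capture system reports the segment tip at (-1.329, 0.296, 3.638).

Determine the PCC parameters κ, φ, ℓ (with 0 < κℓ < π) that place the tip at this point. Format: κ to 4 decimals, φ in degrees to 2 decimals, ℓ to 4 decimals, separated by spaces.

0.1805 167.44 3.9687

ρ = √(x²+y²) = √(-1.329² + 0.296²) = 1.36156
φ = atan2(y, x) mod 360° = atan2(0.296, -1.329) = 167.4438°
|p|² = ρ² + z² = 1.36156² + 3.638² = 15.08890
κ = 2ρ / |p|² = 2×1.36156 / 15.08890 = 0.18047
θ = 2·atan2(ρ, z) = 2·atan2(1.36156, 3.638) = 0.71625 rad
ℓ = θ/κ = 0.71625/0.18047 = 3.96873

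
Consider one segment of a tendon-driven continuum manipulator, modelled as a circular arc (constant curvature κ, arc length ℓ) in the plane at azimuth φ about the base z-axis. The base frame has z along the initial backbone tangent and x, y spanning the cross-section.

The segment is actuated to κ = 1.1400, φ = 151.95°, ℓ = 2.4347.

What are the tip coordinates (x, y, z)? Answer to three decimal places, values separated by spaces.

-1.497 0.798 0.314

θ = κ·ℓ = 1.1400 × 2.4347 = 2.77556 rad
ρ = (1 − cos θ)/κ = (1 − -0.93375)/1.1400 = 1.69628
z = sin θ / κ = 0.35792/1.1400 = 0.31396
x = ρ cos φ = 1.69628 × cos(151.95°) = -1.49703
y = ρ sin φ = 1.69628 × sin(151.95°) = 0.79766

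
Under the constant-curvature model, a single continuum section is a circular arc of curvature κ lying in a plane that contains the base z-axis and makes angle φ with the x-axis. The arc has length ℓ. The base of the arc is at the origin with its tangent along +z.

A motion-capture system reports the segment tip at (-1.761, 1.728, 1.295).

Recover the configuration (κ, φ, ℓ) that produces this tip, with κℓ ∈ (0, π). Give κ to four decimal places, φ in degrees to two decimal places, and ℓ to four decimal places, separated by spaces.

ρ = √(x²+y²) = √(-1.761² + 1.728²) = 2.46721
φ = atan2(y, x) mod 360° = atan2(1.728, -1.761) = 135.5419°
|p|² = ρ² + z² = 2.46721² + 1.295² = 7.76413
κ = 2ρ / |p|² = 2×2.46721 / 7.76413 = 0.63554
θ = 2·atan2(ρ, z) = 2·atan2(2.46721, 1.295) = 2.17488 rad
ℓ = θ/κ = 2.17488/0.63554 = 3.42210

0.6355 135.54 3.4221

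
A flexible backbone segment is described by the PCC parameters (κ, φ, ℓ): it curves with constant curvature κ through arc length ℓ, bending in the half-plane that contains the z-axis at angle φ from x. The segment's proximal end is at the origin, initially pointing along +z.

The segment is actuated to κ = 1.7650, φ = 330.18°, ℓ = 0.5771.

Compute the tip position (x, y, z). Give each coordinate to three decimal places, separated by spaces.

θ = κ·ℓ = 1.7650 × 0.5771 = 1.01858 rad
ρ = (1 − cos θ)/κ = (1 − 0.52457)/1.7650 = 0.26936
z = sin θ / κ = 0.85136/1.7650 = 0.48236
x = ρ cos φ = 0.26936 × cos(330.18°) = 0.23370
y = ρ sin φ = 0.26936 × sin(330.18°) = -0.13395

0.234 -0.134 0.482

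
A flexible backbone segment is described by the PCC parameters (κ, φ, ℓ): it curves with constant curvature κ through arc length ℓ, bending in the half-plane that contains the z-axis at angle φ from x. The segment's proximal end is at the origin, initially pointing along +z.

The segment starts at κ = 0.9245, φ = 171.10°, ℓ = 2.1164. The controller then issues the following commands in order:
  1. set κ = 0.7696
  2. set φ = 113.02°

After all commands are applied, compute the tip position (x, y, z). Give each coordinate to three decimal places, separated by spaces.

initial: κ=0.9245, φ=171.10°, ℓ=2.1164
cmd 1: set κ=0.7696 → (κ,φ,ℓ)=(0.7696,171.10°,2.1164) → tip=(-1.3581,0.2127,1.2972)
cmd 2: set φ=113.02° → (κ,φ,ℓ)=(0.7696,113.02°,2.1164) → tip=(-0.5376,1.2652,1.2972)

-0.538 1.265 1.297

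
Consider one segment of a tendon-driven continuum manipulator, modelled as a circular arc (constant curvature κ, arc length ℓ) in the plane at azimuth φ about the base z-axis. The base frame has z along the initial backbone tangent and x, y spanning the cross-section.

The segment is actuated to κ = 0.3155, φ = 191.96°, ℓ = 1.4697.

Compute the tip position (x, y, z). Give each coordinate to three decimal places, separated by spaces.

θ = κ·ℓ = 0.3155 × 1.4697 = 0.46369 rad
ρ = (1 − cos θ)/κ = (1 − 0.89441)/0.3155 = 0.33468
z = sin θ / κ = 0.44725/0.3155 = 1.41760
x = ρ cos φ = 0.33468 × cos(191.96°) = -0.32742
y = ρ sin φ = 0.33468 × sin(191.96°) = -0.06936

-0.327 -0.069 1.418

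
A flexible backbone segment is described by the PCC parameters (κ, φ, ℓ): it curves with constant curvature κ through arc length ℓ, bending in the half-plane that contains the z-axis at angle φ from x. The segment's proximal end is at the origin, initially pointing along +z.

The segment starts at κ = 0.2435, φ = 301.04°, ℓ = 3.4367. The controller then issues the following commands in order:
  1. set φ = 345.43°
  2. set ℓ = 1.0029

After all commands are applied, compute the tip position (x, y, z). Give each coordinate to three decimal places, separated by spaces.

initial: κ=0.2435, φ=301.04°, ℓ=3.4367
cmd 1: set φ=345.43° → (κ,φ,ℓ)=(0.2435,345.43°,3.4367) → tip=(1.3124,-0.3411,3.0494)
cmd 2: set ℓ=1.0029 → (κ,φ,ℓ)=(0.2435,345.43°,1.0029) → tip=(0.1179,-0.0307,0.9930)

0.118 -0.031 0.993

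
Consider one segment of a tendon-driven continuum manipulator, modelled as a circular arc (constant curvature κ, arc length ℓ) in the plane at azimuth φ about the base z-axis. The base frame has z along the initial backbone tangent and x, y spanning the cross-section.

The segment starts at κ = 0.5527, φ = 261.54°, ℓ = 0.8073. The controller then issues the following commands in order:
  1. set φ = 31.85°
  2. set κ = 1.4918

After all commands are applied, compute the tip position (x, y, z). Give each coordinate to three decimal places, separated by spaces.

initial: κ=0.5527, φ=261.54°, ℓ=0.8073
cmd 1: set φ=31.85° → (κ,φ,ℓ)=(0.5527,31.85°,0.8073) → tip=(0.1505,0.0935,0.7808)
cmd 2: set κ=1.4918 → (κ,φ,ℓ)=(1.4918,31.85°,0.8073) → tip=(0.3654,0.2270,0.6258)

0.365 0.227 0.626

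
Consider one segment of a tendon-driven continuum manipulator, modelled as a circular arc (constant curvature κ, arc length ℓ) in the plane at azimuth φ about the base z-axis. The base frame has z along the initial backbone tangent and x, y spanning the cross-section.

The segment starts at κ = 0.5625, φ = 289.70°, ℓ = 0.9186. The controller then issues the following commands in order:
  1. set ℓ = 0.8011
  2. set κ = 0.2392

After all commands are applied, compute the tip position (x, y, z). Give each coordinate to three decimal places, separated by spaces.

initial: κ=0.5625, φ=289.70°, ℓ=0.9186
cmd 1: set ℓ=0.8011 → (κ,φ,ℓ)=(0.5625,289.70°,0.8011) → tip=(0.0598,-0.1671,0.7743)
cmd 2: set κ=0.2392 → (κ,φ,ℓ)=(0.2392,289.70°,0.8011) → tip=(0.0258,-0.0720,0.7962)

0.026 -0.072 0.796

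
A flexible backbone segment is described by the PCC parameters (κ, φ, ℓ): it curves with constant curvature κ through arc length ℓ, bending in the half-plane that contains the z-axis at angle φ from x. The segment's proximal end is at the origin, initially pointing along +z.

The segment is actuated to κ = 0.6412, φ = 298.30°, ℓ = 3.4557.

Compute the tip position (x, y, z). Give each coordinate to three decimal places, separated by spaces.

θ = κ·ℓ = 0.6412 × 3.4557 = 2.21579 rad
ρ = (1 − cos θ)/κ = (1 − -0.60120)/0.6412 = 2.49719
z = sin θ / κ = 0.79910/0.6412 = 1.24626
x = ρ cos φ = 2.49719 × cos(298.30°) = 1.18389
y = ρ sin φ = 2.49719 × sin(298.30°) = -2.19872

1.184 -2.199 1.246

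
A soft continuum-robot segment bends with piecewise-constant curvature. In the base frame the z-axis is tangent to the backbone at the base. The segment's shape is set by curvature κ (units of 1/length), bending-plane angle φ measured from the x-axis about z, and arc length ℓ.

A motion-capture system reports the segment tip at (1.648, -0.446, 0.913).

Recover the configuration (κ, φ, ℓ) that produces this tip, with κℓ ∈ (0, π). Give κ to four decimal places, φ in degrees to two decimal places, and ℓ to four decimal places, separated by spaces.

ρ = √(x²+y²) = √(1.648² + -0.446²) = 1.70728
φ = atan2(y, x) mod 360° = atan2(-0.446, 1.648) = 344.8567°
|p|² = ρ² + z² = 1.70728² + 0.913² = 3.74839
κ = 2ρ / |p|² = 2×1.70728 / 3.74839 = 0.91094
θ = 2·atan2(ρ, z) = 2·atan2(1.70728, 0.913) = 2.15945 rad
ℓ = θ/κ = 2.15945/0.91094 = 2.37056

0.9109 344.86 2.3706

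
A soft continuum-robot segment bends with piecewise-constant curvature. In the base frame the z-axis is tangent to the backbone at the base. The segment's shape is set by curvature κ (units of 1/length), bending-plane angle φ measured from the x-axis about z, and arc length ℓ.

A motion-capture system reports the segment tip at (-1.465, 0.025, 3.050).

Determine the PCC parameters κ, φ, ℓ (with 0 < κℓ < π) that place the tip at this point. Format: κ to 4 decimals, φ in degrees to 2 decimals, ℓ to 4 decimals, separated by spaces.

0.2559 179.02 3.4995

ρ = √(x²+y²) = √(-1.465² + 0.025²) = 1.46521
φ = atan2(y, x) mod 360° = atan2(0.025, -1.465) = 179.0224°
|p|² = ρ² + z² = 1.46521² + 3.050² = 11.44935
κ = 2ρ / |p|² = 2×1.46521 / 11.44935 = 0.25595
θ = 2·atan2(ρ, z) = 2·atan2(1.46521, 3.050) = 0.89569 rad
ℓ = θ/κ = 0.89569/0.25595 = 3.49950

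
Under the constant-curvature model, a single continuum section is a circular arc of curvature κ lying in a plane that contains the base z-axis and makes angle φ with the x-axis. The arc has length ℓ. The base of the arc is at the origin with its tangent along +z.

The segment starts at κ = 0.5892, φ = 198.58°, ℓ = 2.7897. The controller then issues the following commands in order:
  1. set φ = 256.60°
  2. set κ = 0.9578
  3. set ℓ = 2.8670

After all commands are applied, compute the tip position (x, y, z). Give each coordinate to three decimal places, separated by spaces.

initial: κ=0.5892, φ=198.58°, ℓ=2.7897
cmd 1: set φ=256.60° → (κ,φ,ℓ)=(0.5892,256.60°,2.7897) → tip=(-0.4220,-1.7713,1.6927)
cmd 2: set κ=0.9578 → (κ,φ,ℓ)=(0.9578,256.60°,2.7897) → tip=(-0.4577,-1.9213,0.4725)
cmd 3: set ℓ=2.8670 → (κ,φ,ℓ)=(0.9578,256.60°,2.8670) → tip=(-0.4652,-1.9528,0.4023)

-0.465 -1.953 0.402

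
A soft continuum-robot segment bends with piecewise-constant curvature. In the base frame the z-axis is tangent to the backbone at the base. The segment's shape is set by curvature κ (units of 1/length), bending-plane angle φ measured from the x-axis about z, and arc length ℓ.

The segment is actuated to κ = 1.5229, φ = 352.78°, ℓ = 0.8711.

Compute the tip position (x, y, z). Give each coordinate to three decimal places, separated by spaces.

0.494 -0.063 0.637

θ = κ·ℓ = 1.5229 × 0.8711 = 1.32660 rad
ρ = (1 − cos θ)/κ = (1 − 0.24178)/1.5229 = 0.49788
z = sin θ / κ = 0.97033/1.5229 = 0.63716
x = ρ cos φ = 0.49788 × cos(352.78°) = 0.49393
y = ρ sin φ = 0.49788 × sin(352.78°) = -0.06257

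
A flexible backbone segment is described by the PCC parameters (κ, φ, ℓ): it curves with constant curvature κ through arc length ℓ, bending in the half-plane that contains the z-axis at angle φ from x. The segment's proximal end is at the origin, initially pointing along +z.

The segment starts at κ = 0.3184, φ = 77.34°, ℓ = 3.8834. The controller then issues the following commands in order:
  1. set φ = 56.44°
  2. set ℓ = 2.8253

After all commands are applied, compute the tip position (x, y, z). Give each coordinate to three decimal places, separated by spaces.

0.656 0.989 2.459

initial: κ=0.3184, φ=77.34°, ℓ=3.8834
cmd 1: set φ=56.44° → (κ,φ,ℓ)=(0.3184,56.44°,3.8834) → tip=(1.1665,1.7584,2.9668)
cmd 2: set ℓ=2.8253 → (κ,φ,ℓ)=(0.3184,56.44°,2.8253) → tip=(0.6564,0.9894,2.4594)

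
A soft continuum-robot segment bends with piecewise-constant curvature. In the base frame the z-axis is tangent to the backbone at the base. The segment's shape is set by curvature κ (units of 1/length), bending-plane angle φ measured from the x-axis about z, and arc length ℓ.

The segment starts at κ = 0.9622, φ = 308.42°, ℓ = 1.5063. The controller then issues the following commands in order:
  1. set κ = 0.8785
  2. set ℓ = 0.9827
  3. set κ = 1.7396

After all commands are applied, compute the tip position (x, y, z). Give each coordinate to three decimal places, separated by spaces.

0.407 -0.513 0.569

initial: κ=0.9622, φ=308.42°, ℓ=1.5063
cmd 1: set κ=0.8785 → (κ,φ,ℓ)=(0.8785,308.42°,1.5063) → tip=(0.5341,-0.6733,1.1036)
cmd 2: set ℓ=0.9827 → (κ,φ,ℓ)=(0.8785,308.42°,0.9827) → tip=(0.2476,-0.3122,0.8651)
cmd 3: set κ=1.7396 → (κ,φ,ℓ)=(1.7396,308.42°,0.9827) → tip=(0.4066,-0.5126,0.5693)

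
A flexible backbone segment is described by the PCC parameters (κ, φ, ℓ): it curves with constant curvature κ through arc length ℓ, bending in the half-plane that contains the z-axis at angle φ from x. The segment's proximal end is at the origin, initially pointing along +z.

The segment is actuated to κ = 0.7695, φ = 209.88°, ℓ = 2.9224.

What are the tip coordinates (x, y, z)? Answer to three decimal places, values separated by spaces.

θ = κ·ℓ = 0.7695 × 2.9224 = 2.24879 rad
ρ = (1 − cos θ)/κ = (1 − -0.62723)/0.7695 = 2.11466
z = sin θ / κ = 0.77883/0.7695 = 1.01213
x = ρ cos φ = 2.11466 × cos(209.88°) = -1.83356
y = ρ sin φ = 2.11466 × sin(209.88°) = -1.05349

-1.834 -1.053 1.012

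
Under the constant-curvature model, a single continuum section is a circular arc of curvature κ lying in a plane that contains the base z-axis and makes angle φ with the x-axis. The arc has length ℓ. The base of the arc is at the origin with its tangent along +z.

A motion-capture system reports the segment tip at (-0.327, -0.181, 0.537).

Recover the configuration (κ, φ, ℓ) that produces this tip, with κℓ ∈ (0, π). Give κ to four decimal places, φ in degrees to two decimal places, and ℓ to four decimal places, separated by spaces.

ρ = √(x²+y²) = √(-0.327² + -0.181²) = 0.37375
φ = atan2(y, x) mod 360° = atan2(-0.181, -0.327) = 208.9653°
|p|² = ρ² + z² = 0.37375² + 0.537² = 0.42806
κ = 2ρ / |p|² = 2×0.37375 / 0.42806 = 1.74626
θ = 2·atan2(ρ, z) = 2·atan2(0.37375, 0.537) = 1.21607 rad
ℓ = θ/κ = 1.21607/1.74626 = 0.69639

1.7463 208.97 0.6964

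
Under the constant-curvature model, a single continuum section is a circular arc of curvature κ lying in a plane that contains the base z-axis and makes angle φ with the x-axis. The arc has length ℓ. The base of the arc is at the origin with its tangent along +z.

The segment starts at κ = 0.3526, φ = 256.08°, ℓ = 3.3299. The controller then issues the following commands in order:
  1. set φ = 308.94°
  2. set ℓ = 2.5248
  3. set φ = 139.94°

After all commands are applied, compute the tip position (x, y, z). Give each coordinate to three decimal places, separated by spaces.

-0.805 0.677 2.204

initial: κ=0.3526, φ=256.08°, ℓ=3.3299
cmd 1: set φ=308.94° → (κ,φ,ℓ)=(0.3526,308.94°,3.3299) → tip=(1.0938,-1.3537,2.6159)
cmd 2: set ℓ=2.5248 → (κ,φ,ℓ)=(0.3526,308.94°,2.5248) → tip=(0.6609,-0.8179,2.2043)
cmd 3: set φ=139.94° → (κ,φ,ℓ)=(0.3526,139.94°,2.5248) → tip=(-0.8048,0.6768,2.2043)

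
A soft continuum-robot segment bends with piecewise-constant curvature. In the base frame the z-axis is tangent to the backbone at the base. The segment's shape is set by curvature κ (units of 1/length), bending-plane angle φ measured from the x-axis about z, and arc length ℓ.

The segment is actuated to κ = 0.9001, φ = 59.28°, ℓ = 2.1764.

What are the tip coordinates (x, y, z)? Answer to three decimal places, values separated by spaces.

θ = κ·ℓ = 0.9001 × 2.1764 = 1.95898 rad
ρ = (1 − cos θ)/κ = (1 − -0.37851)/0.9001 = 1.53150
z = sin θ / κ = 0.92560/0.9001 = 1.02833
x = ρ cos φ = 1.53150 × cos(59.28°) = 0.78236
y = ρ sin φ = 1.53150 × sin(59.28°) = 1.31659

0.782 1.317 1.028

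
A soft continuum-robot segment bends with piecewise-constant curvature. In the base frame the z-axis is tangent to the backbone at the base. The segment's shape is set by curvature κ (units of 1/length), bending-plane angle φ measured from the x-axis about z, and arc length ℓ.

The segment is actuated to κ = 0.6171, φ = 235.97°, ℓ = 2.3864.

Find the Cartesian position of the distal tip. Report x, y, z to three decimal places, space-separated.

θ = κ·ℓ = 0.6171 × 2.3864 = 1.47265 rad
ρ = (1 − cos θ)/κ = (1 − 0.09799)/0.6171 = 1.46169
z = sin θ / κ = 0.99519/0.6171 = 1.61268
x = ρ cos φ = 1.46169 × cos(235.97°) = -0.81800
y = ρ sin φ = 1.46169 × sin(235.97°) = -1.21137

-0.818 -1.211 1.613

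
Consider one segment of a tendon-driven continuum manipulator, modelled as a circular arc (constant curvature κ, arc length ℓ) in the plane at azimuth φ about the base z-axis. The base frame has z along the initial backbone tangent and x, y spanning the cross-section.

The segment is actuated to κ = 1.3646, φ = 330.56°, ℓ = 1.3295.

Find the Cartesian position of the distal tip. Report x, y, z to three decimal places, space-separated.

θ = κ·ℓ = 1.3646 × 1.3295 = 1.81424 rad
ρ = (1 − cos θ)/κ = (1 − -0.24104)/1.3646 = 0.90945
z = sin θ / κ = 0.97051/1.3646 = 0.71121
x = ρ cos φ = 0.90945 × cos(330.56°) = 0.79202
y = ρ sin φ = 0.90945 × sin(330.56°) = -0.44701

0.792 -0.447 0.711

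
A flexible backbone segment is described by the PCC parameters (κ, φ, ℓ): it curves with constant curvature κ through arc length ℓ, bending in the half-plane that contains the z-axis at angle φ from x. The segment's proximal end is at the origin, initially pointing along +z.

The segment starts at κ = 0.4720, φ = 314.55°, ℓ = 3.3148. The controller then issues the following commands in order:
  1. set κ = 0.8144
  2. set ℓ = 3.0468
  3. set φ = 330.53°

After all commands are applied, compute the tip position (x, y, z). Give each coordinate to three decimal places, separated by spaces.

1.913 -1.081 0.753

initial: κ=0.4720, φ=314.55°, ℓ=3.3148
cmd 1: set κ=0.8144 → (κ,φ,ℓ)=(0.8144,314.55°,3.3148) → tip=(1.6400,-1.6660,0.5253)
cmd 2: set ℓ=3.0468 → (κ,φ,ℓ)=(0.8144,314.55°,3.0468) → tip=(1.5418,-1.5662,0.7531)
cmd 3: set φ=330.53° → (κ,φ,ℓ)=(0.8144,330.53°,3.0468) → tip=(1.9134,-1.0812,0.7531)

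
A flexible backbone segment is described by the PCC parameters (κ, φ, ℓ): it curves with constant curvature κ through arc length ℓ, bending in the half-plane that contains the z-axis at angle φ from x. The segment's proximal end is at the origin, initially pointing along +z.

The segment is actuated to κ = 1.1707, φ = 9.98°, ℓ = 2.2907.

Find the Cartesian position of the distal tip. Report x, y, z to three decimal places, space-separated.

θ = κ·ℓ = 1.1707 × 2.2907 = 2.68172 rad
ρ = (1 − cos θ)/κ = (1 − -0.89611)/1.1707 = 1.61964
z = sin θ / κ = 0.44383/1.1707 = 0.37912
x = ρ cos φ = 1.61964 × cos(9.98°) = 1.59513
y = ρ sin φ = 1.61964 × sin(9.98°) = 0.28069

1.595 0.281 0.379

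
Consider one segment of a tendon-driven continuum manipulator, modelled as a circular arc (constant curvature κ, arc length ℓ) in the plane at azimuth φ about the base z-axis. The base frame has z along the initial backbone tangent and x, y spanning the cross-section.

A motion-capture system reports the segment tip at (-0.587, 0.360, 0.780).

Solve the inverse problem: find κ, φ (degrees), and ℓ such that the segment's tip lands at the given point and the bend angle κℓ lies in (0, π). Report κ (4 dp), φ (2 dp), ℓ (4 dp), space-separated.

1.2722 148.48 1.1370

ρ = √(x²+y²) = √(-0.587² + 0.360²) = 0.68860
φ = atan2(y, x) mod 360° = atan2(0.360, -0.587) = 148.4797°
|p|² = ρ² + z² = 0.68860² + 0.780² = 1.08257
κ = 2ρ / |p|² = 2×0.68860 / 1.08257 = 1.27216
θ = 2·atan2(ρ, z) = 2·atan2(0.68860, 0.780) = 1.44648 rad
ℓ = θ/κ = 1.44648/1.27216 = 1.13703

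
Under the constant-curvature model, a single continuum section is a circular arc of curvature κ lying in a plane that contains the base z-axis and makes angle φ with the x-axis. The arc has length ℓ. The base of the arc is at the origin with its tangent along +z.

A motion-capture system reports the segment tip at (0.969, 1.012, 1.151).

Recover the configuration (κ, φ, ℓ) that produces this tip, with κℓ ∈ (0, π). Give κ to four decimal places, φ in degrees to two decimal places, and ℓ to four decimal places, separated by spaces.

0.8523 46.24 2.0723

ρ = √(x²+y²) = √(0.969² + 1.012²) = 1.40111
φ = atan2(y, x) mod 360° = atan2(1.012, 0.969) = 46.2435°
|p|² = ρ² + z² = 1.40111² + 1.151² = 3.28791
κ = 2ρ / |p|² = 2×1.40111 / 3.28791 = 0.85228
θ = 2·atan2(ρ, z) = 2·atan2(1.40111, 1.151) = 1.76617 rad
ℓ = θ/κ = 1.76617/0.85228 = 2.07229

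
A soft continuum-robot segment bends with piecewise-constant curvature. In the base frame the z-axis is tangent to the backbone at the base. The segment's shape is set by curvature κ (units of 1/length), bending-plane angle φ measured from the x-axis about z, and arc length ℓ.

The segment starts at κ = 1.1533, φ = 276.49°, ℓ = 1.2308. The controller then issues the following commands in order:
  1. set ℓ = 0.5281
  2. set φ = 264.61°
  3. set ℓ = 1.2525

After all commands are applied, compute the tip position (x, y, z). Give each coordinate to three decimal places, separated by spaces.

initial: κ=1.1533, φ=276.49°, ℓ=1.2308
cmd 1: set ℓ=0.5281 → (κ,φ,ℓ)=(1.1533,276.49°,0.5281) → tip=(0.0176,-0.1549,0.4961)
cmd 2: set φ=264.61° → (κ,φ,ℓ)=(1.1533,264.61°,0.5281) → tip=(-0.0146,-0.1552,0.4961)
cmd 3: set ℓ=1.2525 → (κ,φ,ℓ)=(1.1533,264.61°,1.2525) → tip=(-0.0712,-0.7545,0.8602)

-0.071 -0.755 0.860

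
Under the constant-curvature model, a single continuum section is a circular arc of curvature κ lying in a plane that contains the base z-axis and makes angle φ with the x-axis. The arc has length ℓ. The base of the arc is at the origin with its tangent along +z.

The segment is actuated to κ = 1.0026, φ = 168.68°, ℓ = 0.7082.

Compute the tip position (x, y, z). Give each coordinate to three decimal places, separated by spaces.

θ = κ·ℓ = 1.0026 × 0.7082 = 0.71004 rad
ρ = (1 − cos θ)/κ = (1 − 0.75833)/1.0026 = 0.24104
z = sin θ / κ = 0.65187/1.0026 = 0.65017
x = ρ cos φ = 0.24104 × cos(168.68°) = -0.23635
y = ρ sin φ = 0.24104 × sin(168.68°) = 0.04731

-0.236 0.047 0.650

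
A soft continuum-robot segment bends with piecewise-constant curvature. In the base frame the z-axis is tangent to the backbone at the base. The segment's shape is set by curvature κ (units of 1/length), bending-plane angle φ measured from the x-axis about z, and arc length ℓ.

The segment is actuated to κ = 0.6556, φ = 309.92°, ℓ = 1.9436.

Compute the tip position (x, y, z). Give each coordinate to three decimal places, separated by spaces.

0.693 -0.828 1.459

θ = κ·ℓ = 0.6556 × 1.9436 = 1.27422 rad
ρ = (1 − cos θ)/κ = (1 − 0.29224)/0.6556 = 1.07955
z = sin θ / κ = 0.95634/0.6556 = 1.45873
x = ρ cos φ = 1.07955 × cos(309.92°) = 0.69277
y = ρ sin φ = 1.07955 × sin(309.92°) = -0.82796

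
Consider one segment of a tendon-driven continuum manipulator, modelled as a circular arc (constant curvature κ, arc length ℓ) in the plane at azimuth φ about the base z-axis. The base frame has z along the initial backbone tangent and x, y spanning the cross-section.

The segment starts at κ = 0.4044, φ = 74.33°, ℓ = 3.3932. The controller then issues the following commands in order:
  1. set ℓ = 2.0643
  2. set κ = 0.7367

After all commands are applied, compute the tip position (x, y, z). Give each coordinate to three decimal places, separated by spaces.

0.348 1.242 1.356

initial: κ=0.4044, φ=74.33°, ℓ=3.3932
cmd 1: set ℓ=2.0643 → (κ,φ,ℓ)=(0.4044,74.33°,2.0643) → tip=(0.2195,0.7825,1.8328)
cmd 2: set κ=0.7367 → (κ,φ,ℓ)=(0.7367,74.33°,2.0643) → tip=(0.3483,1.2416,1.3557)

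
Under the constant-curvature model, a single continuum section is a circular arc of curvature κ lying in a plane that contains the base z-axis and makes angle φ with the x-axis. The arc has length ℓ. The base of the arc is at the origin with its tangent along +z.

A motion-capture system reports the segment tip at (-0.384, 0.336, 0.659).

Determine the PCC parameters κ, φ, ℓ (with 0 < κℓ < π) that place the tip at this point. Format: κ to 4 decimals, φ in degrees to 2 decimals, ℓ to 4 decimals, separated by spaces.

1.4691 138.81 0.8969

ρ = √(x²+y²) = √(-0.384² + 0.336²) = 0.51025
φ = atan2(y, x) mod 360° = atan2(0.336, -0.384) = 138.8141°
|p|² = ρ² + z² = 0.51025² + 0.659² = 0.69463
κ = 2ρ / |p|² = 2×0.51025 / 0.69463 = 1.46911
θ = 2·atan2(ρ, z) = 2·atan2(0.51025, 0.659) = 1.31771 rad
ℓ = θ/κ = 1.31771/1.46911 = 0.89695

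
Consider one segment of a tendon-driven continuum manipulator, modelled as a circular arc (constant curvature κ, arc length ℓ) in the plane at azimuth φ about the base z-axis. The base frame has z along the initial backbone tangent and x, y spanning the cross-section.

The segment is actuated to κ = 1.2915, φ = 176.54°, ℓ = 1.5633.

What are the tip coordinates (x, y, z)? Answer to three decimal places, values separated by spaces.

θ = κ·ℓ = 1.2915 × 1.5633 = 2.01900 rad
ρ = (1 − cos θ)/κ = (1 − -0.43335)/1.2915 = 1.10983
z = sin θ / κ = 0.90123/1.2915 = 0.69781
x = ρ cos φ = 1.10983 × cos(176.54°) = -1.10781
y = ρ sin φ = 1.10983 × sin(176.54°) = 0.06698

-1.108 0.067 0.698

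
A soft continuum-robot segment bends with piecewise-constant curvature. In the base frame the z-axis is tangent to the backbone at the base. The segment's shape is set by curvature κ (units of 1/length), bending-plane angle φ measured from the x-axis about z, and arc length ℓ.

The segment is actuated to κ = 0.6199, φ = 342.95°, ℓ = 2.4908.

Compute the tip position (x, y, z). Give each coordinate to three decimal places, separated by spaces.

θ = κ·ℓ = 0.6199 × 2.4908 = 1.54405 rad
ρ = (1 − cos θ)/κ = (1 − 0.02675)/0.6199 = 1.57002
z = sin θ / κ = 0.99964/0.6199 = 1.61259
x = ρ cos φ = 1.57002 × cos(342.95°) = 1.50101
y = ρ sin φ = 1.57002 × sin(342.95°) = -0.46034

1.501 -0.460 1.613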